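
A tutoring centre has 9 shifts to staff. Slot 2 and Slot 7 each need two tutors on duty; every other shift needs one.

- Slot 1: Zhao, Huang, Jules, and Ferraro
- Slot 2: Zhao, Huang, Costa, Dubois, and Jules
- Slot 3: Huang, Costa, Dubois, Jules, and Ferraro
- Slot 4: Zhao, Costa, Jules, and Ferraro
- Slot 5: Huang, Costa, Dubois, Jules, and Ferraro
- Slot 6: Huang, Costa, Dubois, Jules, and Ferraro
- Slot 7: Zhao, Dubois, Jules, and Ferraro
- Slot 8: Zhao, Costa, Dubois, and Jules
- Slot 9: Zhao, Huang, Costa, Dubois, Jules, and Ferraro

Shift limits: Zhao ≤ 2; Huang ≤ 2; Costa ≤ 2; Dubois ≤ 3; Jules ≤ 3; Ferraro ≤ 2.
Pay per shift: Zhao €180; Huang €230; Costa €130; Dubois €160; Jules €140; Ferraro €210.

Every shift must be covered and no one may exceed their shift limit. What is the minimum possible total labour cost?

Picking the cheapest available tutor for each shift independently would cost €1490, but that ignores the shift limits.
An optimal schedule: Slot 1→Jules, Slot 2→Dubois+Zhao, Slot 3→Jules, Slot 4→Costa, Slot 5→Jules, Slot 6→Dubois, Slot 7→Dubois+Zhao, Slot 8→Costa, Slot 9→Ferraro.
Total: 140 + 160 + 180 + 140 + 130 + 140 + 160 + 160 + 180 + 130 + 210 = €1730.

€1730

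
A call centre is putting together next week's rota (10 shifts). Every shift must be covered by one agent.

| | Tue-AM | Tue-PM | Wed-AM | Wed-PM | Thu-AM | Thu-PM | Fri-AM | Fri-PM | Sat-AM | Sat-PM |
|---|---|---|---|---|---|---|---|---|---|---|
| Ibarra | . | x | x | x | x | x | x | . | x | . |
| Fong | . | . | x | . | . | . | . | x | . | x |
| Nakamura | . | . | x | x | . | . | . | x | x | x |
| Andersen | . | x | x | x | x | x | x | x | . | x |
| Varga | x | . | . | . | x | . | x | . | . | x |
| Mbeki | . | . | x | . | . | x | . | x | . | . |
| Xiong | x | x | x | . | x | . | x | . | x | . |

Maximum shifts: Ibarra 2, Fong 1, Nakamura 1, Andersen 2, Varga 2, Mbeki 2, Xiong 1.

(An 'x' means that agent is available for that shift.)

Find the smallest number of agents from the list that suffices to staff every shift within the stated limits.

6

10 slots to fill and no one can take more than 2, so at least ⌈10/2⌉ = 5 agents are needed.
Any 5 agents together have capacity at most 2+2+2+2+1 = 9 < 10 slots, so 5 can never suffice.
Ibarra, Fong, Nakamura, Andersen, Varga, and Mbeki alone can cover everything: Tue-AM→Varga, Tue-PM→Ibarra, Wed-AM→Mbeki, Wed-PM→Nakamura, Thu-AM→Andersen, Thu-PM→Andersen, Fri-AM→Varga, Fri-PM→Mbeki, Sat-AM→Ibarra, Sat-PM→Fong.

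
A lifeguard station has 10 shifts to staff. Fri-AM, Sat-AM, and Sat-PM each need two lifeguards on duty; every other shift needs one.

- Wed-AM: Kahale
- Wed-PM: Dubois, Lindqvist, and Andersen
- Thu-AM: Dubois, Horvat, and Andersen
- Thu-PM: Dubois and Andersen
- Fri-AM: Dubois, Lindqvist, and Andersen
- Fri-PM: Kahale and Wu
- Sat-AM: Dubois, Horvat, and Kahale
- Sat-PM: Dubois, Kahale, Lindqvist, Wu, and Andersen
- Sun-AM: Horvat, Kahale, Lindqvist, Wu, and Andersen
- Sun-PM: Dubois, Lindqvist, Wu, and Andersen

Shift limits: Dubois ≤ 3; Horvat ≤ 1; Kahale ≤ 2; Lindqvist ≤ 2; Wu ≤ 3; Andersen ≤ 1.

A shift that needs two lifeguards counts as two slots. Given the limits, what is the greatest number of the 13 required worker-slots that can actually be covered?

12

Total capacity across all lifeguards is 3+1+2+2+3+1 = 12, and 13 slots are needed, so at most 12 can be filled.
An assignment achieving 12: Wed-AM→Kahale, Wed-PM→Dubois, Thu-AM→Dubois, Thu-PM→Dubois, Fri-AM→Lindqvist+Andersen, Fri-PM→Kahale, Sat-AM→Horvat, Sat-PM→Lindqvist+Wu, Sun-AM→Wu, Sun-PM→Wu.
Loads: Dubois 3/3, Horvat 1/1, Kahale 2/2, Lindqvist 2/2, Wu 3/3, Andersen 1/1.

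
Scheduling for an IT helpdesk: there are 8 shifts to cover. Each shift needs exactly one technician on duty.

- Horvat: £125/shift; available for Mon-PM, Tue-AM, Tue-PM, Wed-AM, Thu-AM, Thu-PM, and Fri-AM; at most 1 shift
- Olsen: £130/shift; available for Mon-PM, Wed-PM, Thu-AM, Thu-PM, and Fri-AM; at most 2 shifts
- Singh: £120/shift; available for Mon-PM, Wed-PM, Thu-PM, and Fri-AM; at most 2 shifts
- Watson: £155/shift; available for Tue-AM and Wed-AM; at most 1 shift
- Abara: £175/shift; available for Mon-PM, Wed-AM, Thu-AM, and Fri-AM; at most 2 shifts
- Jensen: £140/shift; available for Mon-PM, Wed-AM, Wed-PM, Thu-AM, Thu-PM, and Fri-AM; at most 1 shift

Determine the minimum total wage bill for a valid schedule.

£1095

Tue-PM can only be covered by Horvat, so that assignment is forced.
Picking the cheapest available technician for each shift independently would cost £980, but that ignores the shift limits.
An optimal schedule: Mon-PM→Olsen, Tue-AM→Watson, Tue-PM→Horvat, Wed-AM→Jensen, Wed-PM→Singh, Thu-AM→Olsen, Thu-PM→Singh, Fri-AM→Abara.
Total: 130 + 155 + 125 + 140 + 120 + 130 + 120 + 175 = £1095.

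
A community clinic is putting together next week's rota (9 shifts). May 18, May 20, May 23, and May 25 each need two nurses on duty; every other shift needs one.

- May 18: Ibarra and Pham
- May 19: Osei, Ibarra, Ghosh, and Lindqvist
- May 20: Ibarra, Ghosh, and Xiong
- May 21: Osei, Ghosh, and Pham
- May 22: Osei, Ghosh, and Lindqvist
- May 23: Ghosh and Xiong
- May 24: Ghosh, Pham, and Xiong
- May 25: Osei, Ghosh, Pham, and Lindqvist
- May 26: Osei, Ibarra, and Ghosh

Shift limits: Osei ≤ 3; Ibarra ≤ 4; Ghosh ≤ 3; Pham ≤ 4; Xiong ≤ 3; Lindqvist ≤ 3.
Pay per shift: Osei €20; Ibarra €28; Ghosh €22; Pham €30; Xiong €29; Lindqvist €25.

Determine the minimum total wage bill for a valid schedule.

May 18 can only be covered by Ibarra and Pham, so that assignment is forced.
May 23 can only be covered by Ghosh and Xiong, so that assignment is forced.
Picking the cheapest available nurse for each shift independently would cost €303, but that ignores the shift limits.
An optimal schedule: May 18→Ibarra+Pham, May 19→Lindqvist, May 20→Ghosh+Ibarra, May 21→Osei, May 22→Lindqvist, May 23→Ghosh+Xiong, May 24→Ghosh, May 25→Osei+Lindqvist, May 26→Osei.
Total: 28 + 30 + 25 + 22 + 28 + 20 + 25 + 22 + 29 + 22 + 20 + 25 + 20 = €316.

€316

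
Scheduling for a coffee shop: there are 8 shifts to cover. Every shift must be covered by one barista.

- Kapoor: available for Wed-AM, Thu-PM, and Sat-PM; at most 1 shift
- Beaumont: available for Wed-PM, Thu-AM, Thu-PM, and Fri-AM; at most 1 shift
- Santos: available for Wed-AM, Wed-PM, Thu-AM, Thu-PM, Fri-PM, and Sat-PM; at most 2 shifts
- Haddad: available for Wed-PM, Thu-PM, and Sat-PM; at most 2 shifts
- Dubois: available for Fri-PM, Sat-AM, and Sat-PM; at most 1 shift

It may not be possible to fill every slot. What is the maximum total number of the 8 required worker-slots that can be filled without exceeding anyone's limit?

7

Total capacity across all baristas is 1+1+2+2+1 = 7, and 8 slots are needed, so at most 7 can be filled.
An assignment achieving 7: Wed-AM→Kapoor, Wed-PM→Haddad, Thu-AM→Santos, Thu-PM→Haddad, Fri-AM→Beaumont, Fri-PM→Santos, Sat-AM→Dubois.
Loads: Kapoor 1/1, Beaumont 1/1, Santos 2/2, Haddad 2/2, Dubois 1/1.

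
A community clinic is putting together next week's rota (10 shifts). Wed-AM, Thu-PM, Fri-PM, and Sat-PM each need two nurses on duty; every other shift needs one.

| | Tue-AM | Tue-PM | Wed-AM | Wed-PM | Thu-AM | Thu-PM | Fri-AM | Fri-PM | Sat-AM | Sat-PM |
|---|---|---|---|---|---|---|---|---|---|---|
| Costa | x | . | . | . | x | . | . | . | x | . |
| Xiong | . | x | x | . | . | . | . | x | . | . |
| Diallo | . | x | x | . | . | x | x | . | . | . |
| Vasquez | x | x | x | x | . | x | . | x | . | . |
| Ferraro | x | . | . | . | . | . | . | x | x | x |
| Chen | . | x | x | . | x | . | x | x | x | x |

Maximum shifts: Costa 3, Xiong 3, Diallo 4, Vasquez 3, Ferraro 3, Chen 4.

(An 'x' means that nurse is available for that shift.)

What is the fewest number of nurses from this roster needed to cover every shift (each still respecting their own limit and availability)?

4

14 slots to fill and no one can take more than 4, so at least ⌈14/4⌉ = 4 nurses are needed.
Diallo, Vasquez, Ferraro, and Chen alone can cover everything: Tue-AM→Vasquez, Tue-PM→Diallo, Wed-AM→Diallo+Chen, Wed-PM→Vasquez, Thu-AM→Chen, Thu-PM→Diallo+Vasquez, Fri-AM→Diallo, Fri-PM→Ferraro+Chen, Sat-AM→Ferraro, Sat-PM→Ferraro+Chen.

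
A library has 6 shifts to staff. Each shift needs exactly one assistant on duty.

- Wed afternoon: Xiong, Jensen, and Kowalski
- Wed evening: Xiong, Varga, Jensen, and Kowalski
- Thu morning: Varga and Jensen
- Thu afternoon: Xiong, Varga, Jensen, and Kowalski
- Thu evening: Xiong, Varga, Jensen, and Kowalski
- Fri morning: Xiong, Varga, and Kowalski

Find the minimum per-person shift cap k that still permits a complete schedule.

With 4 assistants and 6 worker-slots to fill, someone must work at least ⌈6/4⌉ = 2 shifts, so k ≥ 2.
k = 2 works: Wed afternoon→Xiong, Wed evening→Varga, Thu morning→Varga, Thu afternoon→Jensen, Thu evening→Jensen, Fri morning→Xiong.
Loads: Xiong 2, Varga 2, Jensen 2, Kowalski 0 — all ≤ 2.

2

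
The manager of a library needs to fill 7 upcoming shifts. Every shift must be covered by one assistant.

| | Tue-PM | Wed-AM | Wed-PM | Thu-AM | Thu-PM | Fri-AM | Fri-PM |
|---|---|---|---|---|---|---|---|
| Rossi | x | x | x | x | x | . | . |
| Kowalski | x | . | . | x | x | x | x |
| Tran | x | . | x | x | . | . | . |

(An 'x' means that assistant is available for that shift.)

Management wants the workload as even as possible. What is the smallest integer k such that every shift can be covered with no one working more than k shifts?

With 3 assistants and 7 worker-slots to fill, someone must work at least ⌈7/3⌉ = 3 shifts, so k ≥ 3.
k = 3 works: Tue-PM→Kowalski, Wed-AM→Rossi, Wed-PM→Rossi, Thu-AM→Tran, Thu-PM→Rossi, Fri-AM→Kowalski, Fri-PM→Kowalski.
Loads: Rossi 3, Kowalski 3, Tran 1 — all ≤ 3.

3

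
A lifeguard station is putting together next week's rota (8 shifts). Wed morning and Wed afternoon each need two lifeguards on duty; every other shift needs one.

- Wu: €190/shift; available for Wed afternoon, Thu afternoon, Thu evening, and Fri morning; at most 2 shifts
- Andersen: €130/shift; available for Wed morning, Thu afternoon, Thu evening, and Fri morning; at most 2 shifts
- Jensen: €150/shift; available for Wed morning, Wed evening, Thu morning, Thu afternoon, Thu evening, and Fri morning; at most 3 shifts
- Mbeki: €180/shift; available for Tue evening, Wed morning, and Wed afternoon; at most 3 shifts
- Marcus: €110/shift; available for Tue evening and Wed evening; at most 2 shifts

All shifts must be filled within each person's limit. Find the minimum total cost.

Wed afternoon can only be covered by Wu and Mbeki, so that assignment is forced.
Thu morning can only be covered by Jensen, so that assignment is forced.
Picking the cheapest available lifeguard for each shift independently would cost €1410, but that ignores the shift limits.
An optimal schedule: Tue evening→Marcus, Wed morning→Andersen+Mbeki, Wed afternoon→Mbeki+Wu, Wed evening→Marcus, Thu morning→Jensen, Thu afternoon→Andersen, Thu evening→Jensen, Fri morning→Jensen.
Total: 110 + 130 + 180 + 180 + 190 + 110 + 150 + 130 + 150 + 150 = €1480.

€1480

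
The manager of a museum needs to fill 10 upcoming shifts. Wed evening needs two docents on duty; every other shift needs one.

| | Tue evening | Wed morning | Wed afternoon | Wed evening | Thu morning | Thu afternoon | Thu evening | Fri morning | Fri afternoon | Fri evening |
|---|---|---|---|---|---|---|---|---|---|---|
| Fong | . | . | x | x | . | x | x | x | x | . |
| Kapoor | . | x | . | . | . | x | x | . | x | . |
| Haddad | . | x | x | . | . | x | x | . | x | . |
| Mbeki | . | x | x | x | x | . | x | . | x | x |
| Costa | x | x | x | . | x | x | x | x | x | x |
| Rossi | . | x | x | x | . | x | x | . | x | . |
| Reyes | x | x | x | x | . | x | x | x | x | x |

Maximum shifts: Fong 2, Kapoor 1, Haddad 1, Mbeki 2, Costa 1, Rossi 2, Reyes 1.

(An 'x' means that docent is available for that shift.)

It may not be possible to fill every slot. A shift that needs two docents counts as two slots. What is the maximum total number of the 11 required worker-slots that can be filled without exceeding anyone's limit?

10

Total capacity across all docents is 2+1+1+2+1+2+1 = 10, and 11 slots are needed, so at most 10 can be filled.
An assignment achieving 10: Tue evening→Costa, Wed morning→Kapoor, Wed afternoon→Haddad, Wed evening→Fong+Rossi, Thu morning→Mbeki, Thu afternoon→Rossi, Thu evening→Reyes, Fri morning→Fong, Fri evening→Mbeki.
Loads: Fong 2/2, Kapoor 1/1, Haddad 1/1, Mbeki 2/2, Costa 1/1, Rossi 2/2, Reyes 1/1.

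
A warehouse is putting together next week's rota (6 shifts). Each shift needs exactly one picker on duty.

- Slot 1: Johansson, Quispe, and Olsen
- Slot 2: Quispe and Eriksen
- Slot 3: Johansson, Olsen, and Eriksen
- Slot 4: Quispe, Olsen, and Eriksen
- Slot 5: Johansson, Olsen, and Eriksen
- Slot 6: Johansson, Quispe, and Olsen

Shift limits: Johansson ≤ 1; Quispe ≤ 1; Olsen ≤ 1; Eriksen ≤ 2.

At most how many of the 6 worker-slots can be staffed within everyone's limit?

Total capacity across all pickers is 1+1+1+2 = 5, and 6 slots are needed, so at most 5 can be filled.
An assignment achieving 5: Slot 1→Johansson, Slot 2→Quispe, Slot 3→Olsen, Slot 4→Eriksen, Slot 5→Eriksen.
Loads: Johansson 1/1, Quispe 1/1, Olsen 1/1, Eriksen 2/2.

5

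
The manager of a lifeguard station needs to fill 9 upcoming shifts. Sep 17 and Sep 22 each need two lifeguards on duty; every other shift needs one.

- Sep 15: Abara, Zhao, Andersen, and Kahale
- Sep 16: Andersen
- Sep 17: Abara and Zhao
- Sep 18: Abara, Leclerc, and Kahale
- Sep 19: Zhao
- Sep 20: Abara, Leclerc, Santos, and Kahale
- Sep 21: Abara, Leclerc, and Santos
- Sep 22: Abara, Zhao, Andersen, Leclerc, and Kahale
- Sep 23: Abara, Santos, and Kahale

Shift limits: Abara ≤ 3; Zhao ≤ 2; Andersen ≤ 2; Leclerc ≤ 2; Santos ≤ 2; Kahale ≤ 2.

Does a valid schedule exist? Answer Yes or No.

Yes

Sep 16 can only be covered by Andersen, so that assignment is forced.
Sep 17 can only be covered by Abara and Zhao, so that assignment is forced.
Sep 19 can only be covered by Zhao, so that assignment is forced.
One valid schedule: Sep 15→Andersen, Sep 16→Andersen, Sep 17→Abara+Zhao, Sep 18→Abara, Sep 19→Zhao, Sep 20→Leclerc, Sep 21→Abara, Sep 22→Leclerc+Kahale, Sep 23→Santos.
Loads: Abara 3/3, Zhao 2/2, Andersen 2/2, Leclerc 2/2, Santos 1/2, Kahale 1/2 — all within limits.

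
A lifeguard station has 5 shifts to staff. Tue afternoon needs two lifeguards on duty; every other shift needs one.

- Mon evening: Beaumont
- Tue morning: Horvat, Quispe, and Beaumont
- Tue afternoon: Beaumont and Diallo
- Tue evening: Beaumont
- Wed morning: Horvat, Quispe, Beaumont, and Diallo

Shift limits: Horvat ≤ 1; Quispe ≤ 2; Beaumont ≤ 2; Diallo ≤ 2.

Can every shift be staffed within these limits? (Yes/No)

Total capacity is 7 and 6 slots are needed, so capacity alone doesn't rule it out.
Shifts {Mon evening, Tue afternoon, Tue evening} need 4 worker-slots in total, but the lifeguards available for any of those shifts (Beaumont and Diallo) can supply at most 3 among them. So no valid schedule exists.

No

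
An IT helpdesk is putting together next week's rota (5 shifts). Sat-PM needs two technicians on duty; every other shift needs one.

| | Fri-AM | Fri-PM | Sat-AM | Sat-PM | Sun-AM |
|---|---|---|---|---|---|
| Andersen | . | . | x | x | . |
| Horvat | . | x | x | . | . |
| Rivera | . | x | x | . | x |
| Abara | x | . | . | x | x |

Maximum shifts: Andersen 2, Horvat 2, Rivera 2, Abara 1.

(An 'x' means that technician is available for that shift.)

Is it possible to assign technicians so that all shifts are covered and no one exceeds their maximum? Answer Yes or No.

Total capacity is 7 and 6 slots are needed, so capacity alone doesn't rule it out.
Shifts {Fri-AM, Sat-PM} need 3 worker-slots in total, but the technicians available for any of those shifts (Andersen and Abara) can supply at most 2 among them. So no valid schedule exists.

No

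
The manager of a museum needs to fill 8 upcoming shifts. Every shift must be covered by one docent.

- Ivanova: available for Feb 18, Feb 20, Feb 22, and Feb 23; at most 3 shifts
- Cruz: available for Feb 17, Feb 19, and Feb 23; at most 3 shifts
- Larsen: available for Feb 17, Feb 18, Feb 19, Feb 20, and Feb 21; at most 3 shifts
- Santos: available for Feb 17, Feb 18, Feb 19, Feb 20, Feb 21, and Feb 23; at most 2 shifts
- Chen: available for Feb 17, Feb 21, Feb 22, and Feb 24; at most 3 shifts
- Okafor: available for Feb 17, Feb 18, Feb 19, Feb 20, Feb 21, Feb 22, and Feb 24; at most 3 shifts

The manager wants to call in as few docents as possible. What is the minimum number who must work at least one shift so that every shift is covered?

8 slots to fill and no one can take more than 3, so at least ⌈8/3⌉ = 3 docents are needed.
Ivanova, Cruz, and Chen alone can cover everything: Feb 17→Cruz, Feb 18→Ivanova, Feb 19→Cruz, Feb 20→Ivanova, Feb 21→Chen, Feb 22→Ivanova, Feb 23→Cruz, Feb 24→Chen.

3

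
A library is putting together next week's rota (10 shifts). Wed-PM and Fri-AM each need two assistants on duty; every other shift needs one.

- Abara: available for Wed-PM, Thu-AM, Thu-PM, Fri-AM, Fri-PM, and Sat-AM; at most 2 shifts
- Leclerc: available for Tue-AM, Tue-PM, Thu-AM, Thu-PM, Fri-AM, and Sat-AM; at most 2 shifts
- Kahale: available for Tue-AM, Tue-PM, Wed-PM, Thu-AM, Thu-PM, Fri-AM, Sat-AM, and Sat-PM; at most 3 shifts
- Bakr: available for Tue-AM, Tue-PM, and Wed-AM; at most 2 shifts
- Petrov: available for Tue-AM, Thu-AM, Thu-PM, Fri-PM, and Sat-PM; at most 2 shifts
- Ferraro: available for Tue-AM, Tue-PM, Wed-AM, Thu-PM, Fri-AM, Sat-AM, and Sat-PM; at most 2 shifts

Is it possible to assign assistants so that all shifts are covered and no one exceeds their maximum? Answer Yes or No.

Wed-PM can only be covered by Abara and Kahale, so that assignment is forced.
One valid schedule: Tue-AM→Bakr, Tue-PM→Leclerc, Wed-AM→Bakr, Wed-PM→Abara+Kahale, Thu-AM→Leclerc, Thu-PM→Petrov, Fri-AM→Kahale+Ferraro, Fri-PM→Abara, Sat-AM→Ferraro, Sat-PM→Kahale.
Loads: Abara 2/2, Leclerc 2/2, Kahale 3/3, Bakr 2/2, Petrov 1/2, Ferraro 2/2 — all within limits.

Yes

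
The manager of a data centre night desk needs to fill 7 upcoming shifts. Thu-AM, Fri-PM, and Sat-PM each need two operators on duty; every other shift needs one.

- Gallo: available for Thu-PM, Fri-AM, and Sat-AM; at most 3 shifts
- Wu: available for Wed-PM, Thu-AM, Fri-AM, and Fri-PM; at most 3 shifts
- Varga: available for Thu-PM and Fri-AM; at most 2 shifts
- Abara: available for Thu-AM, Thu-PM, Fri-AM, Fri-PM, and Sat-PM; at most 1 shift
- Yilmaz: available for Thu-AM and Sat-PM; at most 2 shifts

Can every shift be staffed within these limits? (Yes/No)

No

Total capacity is 11 and 10 slots are needed, so capacity alone doesn't rule it out.
Shifts {Fri-PM, Sat-PM} need 4 worker-slots in total, but the operators available for any of those shifts (Wu, Abara, and Yilmaz) can supply at most 3 among them. So no valid schedule exists.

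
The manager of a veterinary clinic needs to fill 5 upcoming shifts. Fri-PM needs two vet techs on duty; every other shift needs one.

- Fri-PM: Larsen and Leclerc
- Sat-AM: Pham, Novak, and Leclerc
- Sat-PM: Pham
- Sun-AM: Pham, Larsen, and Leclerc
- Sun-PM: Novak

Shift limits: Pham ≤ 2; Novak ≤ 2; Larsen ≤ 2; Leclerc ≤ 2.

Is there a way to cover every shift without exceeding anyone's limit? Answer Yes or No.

Yes

Fri-PM can only be covered by Larsen and Leclerc, so that assignment is forced.
Sat-PM can only be covered by Pham, so that assignment is forced.
Sun-PM can only be covered by Novak, so that assignment is forced.
One valid schedule: Fri-PM→Larsen+Leclerc, Sat-AM→Pham, Sat-PM→Pham, Sun-AM→Larsen, Sun-PM→Novak.
Loads: Pham 2/2, Novak 1/2, Larsen 2/2, Leclerc 1/2 — all within limits.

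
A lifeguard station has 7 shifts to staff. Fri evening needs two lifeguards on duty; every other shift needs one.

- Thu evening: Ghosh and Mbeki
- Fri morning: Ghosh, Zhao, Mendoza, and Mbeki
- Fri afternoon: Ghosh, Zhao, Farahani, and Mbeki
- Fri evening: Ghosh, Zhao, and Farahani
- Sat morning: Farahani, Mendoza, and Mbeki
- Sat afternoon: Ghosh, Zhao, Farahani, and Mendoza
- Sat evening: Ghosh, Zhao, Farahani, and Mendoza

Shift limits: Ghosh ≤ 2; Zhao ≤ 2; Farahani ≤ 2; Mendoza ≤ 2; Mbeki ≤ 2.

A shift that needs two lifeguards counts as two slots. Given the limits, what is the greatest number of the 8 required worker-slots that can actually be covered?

Total capacity across all lifeguards is 2+2+2+2+2 = 10, and 8 slots are needed, so at most 8 can be filled.
An assignment achieving 8: Thu evening→Ghosh, Fri morning→Zhao, Fri afternoon→Farahani, Fri evening→Ghosh+Zhao, Sat morning→Farahani, Sat afternoon→Mendoza, Sat evening→Mendoza.
Loads: Ghosh 2/2, Zhao 2/2, Farahani 2/2, Mendoza 2/2, Mbeki 0/2.

8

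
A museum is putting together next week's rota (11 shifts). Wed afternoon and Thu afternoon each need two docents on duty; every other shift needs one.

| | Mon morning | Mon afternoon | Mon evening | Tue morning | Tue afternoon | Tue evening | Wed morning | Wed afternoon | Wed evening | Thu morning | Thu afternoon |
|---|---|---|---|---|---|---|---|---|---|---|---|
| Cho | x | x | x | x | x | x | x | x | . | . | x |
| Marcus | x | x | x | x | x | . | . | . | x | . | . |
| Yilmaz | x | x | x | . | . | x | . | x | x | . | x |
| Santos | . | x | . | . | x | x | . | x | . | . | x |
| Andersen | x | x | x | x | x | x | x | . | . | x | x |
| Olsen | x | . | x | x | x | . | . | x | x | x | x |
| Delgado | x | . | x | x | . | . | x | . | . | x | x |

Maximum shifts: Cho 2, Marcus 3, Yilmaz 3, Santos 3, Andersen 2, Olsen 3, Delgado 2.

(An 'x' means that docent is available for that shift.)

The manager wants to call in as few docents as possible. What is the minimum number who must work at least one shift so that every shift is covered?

5

13 slots to fill and no one can take more than 3, so at least ⌈13/3⌉ = 5 docents are needed.
Cho, Marcus, Yilmaz, Santos, and Andersen alone can cover everything: Mon morning→Marcus, Mon afternoon→Yilmaz, Mon evening→Marcus, Tue morning→Cho, Tue afternoon→Santos, Tue evening→Yilmaz, Wed morning→Cho, Wed afternoon→Yilmaz+Santos, Wed evening→Marcus, Thu morning→Andersen, Thu afternoon→Santos+Andersen.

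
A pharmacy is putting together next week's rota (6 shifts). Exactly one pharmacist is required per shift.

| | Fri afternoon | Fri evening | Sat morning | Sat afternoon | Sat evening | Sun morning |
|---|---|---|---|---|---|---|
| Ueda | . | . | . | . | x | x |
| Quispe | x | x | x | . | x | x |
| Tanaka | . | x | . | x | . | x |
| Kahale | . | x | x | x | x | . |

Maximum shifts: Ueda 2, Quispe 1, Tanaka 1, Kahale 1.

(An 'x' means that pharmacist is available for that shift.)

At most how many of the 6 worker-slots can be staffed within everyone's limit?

Total capacity across all pharmacists is 2+1+1+1 = 5, and 6 slots are needed, so at most 5 can be filled.
An assignment achieving 5: Fri afternoon→Quispe, Sat morning→Kahale, Sat afternoon→Tanaka, Sat evening→Ueda, Sun morning→Ueda.
Loads: Ueda 2/2, Quispe 1/1, Tanaka 1/1, Kahale 1/1.

5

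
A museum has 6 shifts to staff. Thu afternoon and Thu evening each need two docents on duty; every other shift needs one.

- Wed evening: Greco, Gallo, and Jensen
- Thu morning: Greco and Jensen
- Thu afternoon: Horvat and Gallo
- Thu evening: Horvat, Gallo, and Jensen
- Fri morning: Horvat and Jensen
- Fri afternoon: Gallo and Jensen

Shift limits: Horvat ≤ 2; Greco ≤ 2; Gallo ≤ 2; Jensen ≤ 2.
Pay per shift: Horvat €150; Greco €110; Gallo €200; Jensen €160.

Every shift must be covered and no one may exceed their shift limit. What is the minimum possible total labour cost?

Thu afternoon can only be covered by Horvat and Gallo, so that assignment is forced.
Picking the cheapest available docent for each shift independently would cost €1190, but that ignores the shift limits.
An optimal schedule: Wed evening→Greco, Thu morning→Greco, Thu afternoon→Horvat+Gallo, Thu evening→Gallo+Jensen, Fri morning→Horvat, Fri afternoon→Jensen.
Total: 110 + 110 + 150 + 200 + 200 + 160 + 150 + 160 = €1240.

€1240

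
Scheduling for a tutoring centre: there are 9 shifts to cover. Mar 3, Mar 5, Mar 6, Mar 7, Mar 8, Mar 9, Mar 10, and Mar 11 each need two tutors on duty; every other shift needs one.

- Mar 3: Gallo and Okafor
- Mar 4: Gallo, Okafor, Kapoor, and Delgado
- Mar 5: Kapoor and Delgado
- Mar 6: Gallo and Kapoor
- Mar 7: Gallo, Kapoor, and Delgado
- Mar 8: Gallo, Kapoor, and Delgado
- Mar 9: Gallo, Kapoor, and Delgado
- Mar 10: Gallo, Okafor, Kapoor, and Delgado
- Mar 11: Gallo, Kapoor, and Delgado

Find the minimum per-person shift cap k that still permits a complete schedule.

5

With 4 tutors and 17 worker-slots to fill, someone must work at least ⌈17/4⌉ = 5 shifts, so k ≥ 5.
k = 5 works: Mar 3→Gallo+Okafor, Mar 4→Okafor, Mar 5→Kapoor+Delgado, Mar 6→Gallo+Kapoor, Mar 7→Gallo+Kapoor, Mar 8→Gallo+Kapoor, Mar 9→Gallo+Delgado, Mar 10→Okafor+Delgado, Mar 11→Kapoor+Delgado.
Loads: Gallo 5, Okafor 3, Kapoor 5, Delgado 4 — all ≤ 5.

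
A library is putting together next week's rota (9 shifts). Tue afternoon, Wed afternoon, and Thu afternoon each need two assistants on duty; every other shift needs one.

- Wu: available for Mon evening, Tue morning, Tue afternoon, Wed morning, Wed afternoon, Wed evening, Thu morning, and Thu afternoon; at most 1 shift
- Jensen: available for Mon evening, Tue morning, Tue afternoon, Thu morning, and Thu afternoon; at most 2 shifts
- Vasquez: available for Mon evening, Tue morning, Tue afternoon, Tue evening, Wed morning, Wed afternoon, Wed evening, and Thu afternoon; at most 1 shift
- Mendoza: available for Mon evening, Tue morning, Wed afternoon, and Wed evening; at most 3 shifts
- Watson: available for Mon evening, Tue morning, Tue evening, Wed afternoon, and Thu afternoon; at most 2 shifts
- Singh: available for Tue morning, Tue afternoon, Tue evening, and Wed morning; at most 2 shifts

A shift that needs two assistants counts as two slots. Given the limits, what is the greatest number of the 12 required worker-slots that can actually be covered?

Total capacity across all assistants is 1+2+1+3+2+2 = 11, and 12 slots are needed, so at most 11 can be filled.
An assignment achieving 11: Mon evening→Mendoza, Tue afternoon→Jensen+Singh, Tue evening→Vasquez, Wed morning→Singh, Wed afternoon→Mendoza+Watson, Wed evening→Mendoza, Thu morning→Wu, Thu afternoon→Jensen+Watson.
Loads: Wu 1/1, Jensen 2/2, Vasquez 1/1, Mendoza 3/3, Watson 2/2, Singh 2/2.

11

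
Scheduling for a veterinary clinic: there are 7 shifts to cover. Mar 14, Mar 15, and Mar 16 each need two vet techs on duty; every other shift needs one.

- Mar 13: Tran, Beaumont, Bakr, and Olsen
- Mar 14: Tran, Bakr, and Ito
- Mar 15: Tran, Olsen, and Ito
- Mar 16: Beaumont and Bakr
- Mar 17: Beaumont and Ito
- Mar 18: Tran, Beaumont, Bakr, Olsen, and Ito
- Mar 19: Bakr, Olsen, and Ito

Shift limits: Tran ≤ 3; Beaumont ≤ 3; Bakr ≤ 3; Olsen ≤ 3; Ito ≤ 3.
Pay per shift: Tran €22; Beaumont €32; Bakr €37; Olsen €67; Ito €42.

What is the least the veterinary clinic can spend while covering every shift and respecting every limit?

Mar 16 can only be covered by Beaumont and Bakr, so that assignment is forced.
Picking the cheapest available vet tech for each shift independently would cost €305, but that ignores the shift limits.
An optimal schedule: Mar 13→Tran, Mar 14→Tran+Bakr, Mar 15→Tran+Ito, Mar 16→Beaumont+Bakr, Mar 17→Beaumont, Mar 18→Beaumont, Mar 19→Bakr.
Total: 22 + 22 + 37 + 22 + 42 + 32 + 37 + 32 + 32 + 37 = €315.

€315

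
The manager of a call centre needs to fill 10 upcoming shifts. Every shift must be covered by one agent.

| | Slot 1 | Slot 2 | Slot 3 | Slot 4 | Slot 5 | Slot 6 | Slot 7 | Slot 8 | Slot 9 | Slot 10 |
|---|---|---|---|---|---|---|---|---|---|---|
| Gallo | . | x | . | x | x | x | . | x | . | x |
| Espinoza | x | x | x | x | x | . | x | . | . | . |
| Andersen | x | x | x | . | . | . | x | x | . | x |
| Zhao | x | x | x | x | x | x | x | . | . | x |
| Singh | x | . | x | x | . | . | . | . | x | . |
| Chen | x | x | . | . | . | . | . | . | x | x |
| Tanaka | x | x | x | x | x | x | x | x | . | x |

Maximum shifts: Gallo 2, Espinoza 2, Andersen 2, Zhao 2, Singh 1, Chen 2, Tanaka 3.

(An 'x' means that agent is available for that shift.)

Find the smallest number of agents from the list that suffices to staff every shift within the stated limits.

5

10 slots to fill and no one can take more than 3, so at least ⌈10/3⌉ = 4 agents are needed.
Any 4 agents together have capacity at most 3+2+2+2 = 9 < 10 slots, so 4 can never suffice.
Gallo, Espinoza, Andersen, Zhao, and Chen alone can cover everything: Slot 1→Andersen, Slot 2→Chen, Slot 3→Espinoza, Slot 4→Espinoza, Slot 5→Zhao, Slot 6→Gallo, Slot 7→Andersen, Slot 8→Gallo, Slot 9→Chen, Slot 10→Zhao.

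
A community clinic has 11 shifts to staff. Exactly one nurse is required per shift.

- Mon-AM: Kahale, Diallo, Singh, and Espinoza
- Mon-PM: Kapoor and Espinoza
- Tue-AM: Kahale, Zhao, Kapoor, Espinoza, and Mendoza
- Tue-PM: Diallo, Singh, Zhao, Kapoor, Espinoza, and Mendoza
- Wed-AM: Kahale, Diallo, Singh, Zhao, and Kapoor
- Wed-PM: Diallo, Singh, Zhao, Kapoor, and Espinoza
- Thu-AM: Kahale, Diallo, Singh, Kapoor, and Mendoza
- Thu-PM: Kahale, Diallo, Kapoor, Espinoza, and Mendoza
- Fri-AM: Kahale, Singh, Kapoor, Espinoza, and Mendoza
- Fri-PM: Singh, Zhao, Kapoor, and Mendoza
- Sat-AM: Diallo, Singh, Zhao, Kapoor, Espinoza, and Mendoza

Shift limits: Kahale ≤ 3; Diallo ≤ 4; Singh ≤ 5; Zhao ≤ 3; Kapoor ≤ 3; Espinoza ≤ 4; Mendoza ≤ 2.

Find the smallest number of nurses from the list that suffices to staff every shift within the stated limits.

3

11 slots to fill and no one can take more than 5, so at least ⌈11/5⌉ = 3 nurses are needed.
Kahale, Singh, and Kapoor alone can cover everything: Mon-AM→Kahale, Mon-PM→Kapoor, Tue-AM→Kahale, Tue-PM→Singh, Wed-AM→Singh, Wed-PM→Singh, Thu-AM→Kapoor, Thu-PM→Kahale, Fri-AM→Kapoor, Fri-PM→Singh, Sat-AM→Singh.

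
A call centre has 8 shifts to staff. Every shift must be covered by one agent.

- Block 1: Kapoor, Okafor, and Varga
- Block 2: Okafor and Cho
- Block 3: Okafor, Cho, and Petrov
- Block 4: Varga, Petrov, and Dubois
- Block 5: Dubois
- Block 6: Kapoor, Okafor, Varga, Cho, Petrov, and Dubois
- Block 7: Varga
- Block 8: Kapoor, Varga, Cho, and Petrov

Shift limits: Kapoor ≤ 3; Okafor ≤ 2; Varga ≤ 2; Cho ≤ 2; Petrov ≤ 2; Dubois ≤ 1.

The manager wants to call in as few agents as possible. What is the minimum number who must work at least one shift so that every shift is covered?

8 slots to fill and no one can take more than 3, so at least ⌈8/3⌉ = 3 agents are needed.
Any 3 agents together have capacity at most 3+2+2 = 7 < 8 slots, so 3 can never suffice.
Kapoor, Okafor, Varga, and Dubois alone can cover everything: Block 1→Kapoor, Block 2→Okafor, Block 3→Okafor, Block 4→Varga, Block 5→Dubois, Block 6→Kapoor, Block 7→Varga, Block 8→Kapoor.

4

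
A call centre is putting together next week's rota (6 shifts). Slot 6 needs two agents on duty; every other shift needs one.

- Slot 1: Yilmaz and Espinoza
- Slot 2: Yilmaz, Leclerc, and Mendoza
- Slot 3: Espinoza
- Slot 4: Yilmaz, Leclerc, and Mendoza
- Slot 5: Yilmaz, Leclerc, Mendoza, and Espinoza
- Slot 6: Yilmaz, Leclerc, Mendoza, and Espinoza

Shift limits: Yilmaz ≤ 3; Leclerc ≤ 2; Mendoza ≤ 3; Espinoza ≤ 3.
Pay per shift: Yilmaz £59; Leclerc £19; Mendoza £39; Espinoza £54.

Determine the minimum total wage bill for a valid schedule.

£263

Slot 3 can only be covered by Espinoza, so that assignment is forced.
Picking the cheapest available agent for each shift independently would cost £223, but that ignores the shift limits.
An optimal schedule: Slot 1→Espinoza, Slot 2→Leclerc, Slot 3→Espinoza, Slot 4→Mendoza, Slot 5→Mendoza, Slot 6→Leclerc+Mendoza.
Total: 54 + 19 + 54 + 39 + 39 + 19 + 39 = £263.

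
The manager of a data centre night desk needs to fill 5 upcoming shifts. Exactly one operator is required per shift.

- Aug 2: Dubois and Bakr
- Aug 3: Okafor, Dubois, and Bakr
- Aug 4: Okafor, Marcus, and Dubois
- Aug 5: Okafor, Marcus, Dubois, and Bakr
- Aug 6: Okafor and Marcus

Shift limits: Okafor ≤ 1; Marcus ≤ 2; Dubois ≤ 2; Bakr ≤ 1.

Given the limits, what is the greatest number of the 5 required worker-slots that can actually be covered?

5

Total capacity across all operators is 1+2+2+1 = 6, and 5 slots are needed, so at most 5 can be filled.
An assignment achieving 5: Aug 2→Dubois, Aug 3→Dubois, Aug 4→Marcus, Aug 5→Marcus, Aug 6→Okafor.
Loads: Okafor 1/1, Marcus 2/2, Dubois 2/2, Bakr 0/1.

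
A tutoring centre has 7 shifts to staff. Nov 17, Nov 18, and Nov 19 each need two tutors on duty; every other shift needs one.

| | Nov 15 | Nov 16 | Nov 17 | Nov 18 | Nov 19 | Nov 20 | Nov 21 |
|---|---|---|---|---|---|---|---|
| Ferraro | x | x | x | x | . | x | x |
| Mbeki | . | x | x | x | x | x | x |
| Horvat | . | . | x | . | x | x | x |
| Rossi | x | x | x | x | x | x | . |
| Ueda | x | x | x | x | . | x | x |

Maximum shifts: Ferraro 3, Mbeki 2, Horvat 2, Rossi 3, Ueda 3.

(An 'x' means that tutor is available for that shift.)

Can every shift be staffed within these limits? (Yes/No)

One valid schedule: Nov 15→Ferraro, Nov 16→Ferraro, Nov 17→Horvat+Rossi, Nov 18→Rossi+Ueda, Nov 19→Mbeki+Horvat, Nov 20→Mbeki, Nov 21→Ferraro.
Loads: Ferraro 3/3, Mbeki 2/2, Horvat 2/2, Rossi 2/3, Ueda 1/3 — all within limits.

Yes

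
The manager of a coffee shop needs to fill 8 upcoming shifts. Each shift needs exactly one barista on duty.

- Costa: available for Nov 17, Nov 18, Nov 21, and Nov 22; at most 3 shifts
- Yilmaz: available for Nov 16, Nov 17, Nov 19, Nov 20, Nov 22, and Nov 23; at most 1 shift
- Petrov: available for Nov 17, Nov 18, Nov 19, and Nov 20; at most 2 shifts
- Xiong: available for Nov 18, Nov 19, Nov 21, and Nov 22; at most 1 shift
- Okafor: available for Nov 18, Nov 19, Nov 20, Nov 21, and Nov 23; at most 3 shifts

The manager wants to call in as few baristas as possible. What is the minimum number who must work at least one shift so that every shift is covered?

8 slots to fill and no one can take more than 3, so at least ⌈8/3⌉ = 3 baristas are needed.
No set of 3 baristas can cover every shift (each such set leaves at least one shift with no one available or exceeds a cap).
Costa, Yilmaz, Petrov, and Okafor alone can cover everything: Nov 16→Yilmaz, Nov 17→Costa, Nov 18→Petrov, Nov 19→Petrov, Nov 20→Okafor, Nov 21→Costa, Nov 22→Costa, Nov 23→Okafor.

4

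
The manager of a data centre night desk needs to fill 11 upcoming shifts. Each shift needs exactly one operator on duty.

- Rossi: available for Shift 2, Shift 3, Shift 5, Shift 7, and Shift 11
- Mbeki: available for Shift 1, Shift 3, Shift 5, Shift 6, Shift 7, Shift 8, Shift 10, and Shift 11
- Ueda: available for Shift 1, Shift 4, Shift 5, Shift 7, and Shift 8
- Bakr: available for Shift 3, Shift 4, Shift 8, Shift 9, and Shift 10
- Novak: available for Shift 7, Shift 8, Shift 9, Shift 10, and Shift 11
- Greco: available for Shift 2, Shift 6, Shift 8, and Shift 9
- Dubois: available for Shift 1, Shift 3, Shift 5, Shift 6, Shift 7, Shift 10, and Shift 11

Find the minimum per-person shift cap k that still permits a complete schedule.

2

With 7 operators and 11 worker-slots to fill, someone must work at least ⌈11/7⌉ = 2 shifts, so k ≥ 2.
k = 2 works: Shift 1→Mbeki, Shift 2→Rossi, Shift 3→Rossi, Shift 4→Ueda, Shift 5→Ueda, Shift 6→Mbeki, Shift 7→Novak, Shift 8→Greco, Shift 9→Bakr, Shift 10→Bakr, Shift 11→Novak.
Loads: Rossi 2, Mbeki 2, Ueda 2, Bakr 2, Novak 2, Greco 1, Dubois 0 — all ≤ 2.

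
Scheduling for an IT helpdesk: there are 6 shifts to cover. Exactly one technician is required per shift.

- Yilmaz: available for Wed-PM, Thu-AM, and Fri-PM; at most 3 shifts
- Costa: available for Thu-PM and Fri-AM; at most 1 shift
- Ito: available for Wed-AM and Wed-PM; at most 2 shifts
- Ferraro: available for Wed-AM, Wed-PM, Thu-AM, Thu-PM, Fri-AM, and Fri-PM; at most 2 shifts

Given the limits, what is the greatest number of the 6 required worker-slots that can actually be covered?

Total capacity across all technicians is 3+1+2+2 = 8, and 6 slots are needed, so at most 6 can be filled.
An assignment achieving 6: Wed-AM→Ito, Wed-PM→Yilmaz, Thu-AM→Yilmaz, Thu-PM→Costa, Fri-AM→Ferraro, Fri-PM→Yilmaz.
Loads: Yilmaz 3/3, Costa 1/1, Ito 1/2, Ferraro 1/2.

6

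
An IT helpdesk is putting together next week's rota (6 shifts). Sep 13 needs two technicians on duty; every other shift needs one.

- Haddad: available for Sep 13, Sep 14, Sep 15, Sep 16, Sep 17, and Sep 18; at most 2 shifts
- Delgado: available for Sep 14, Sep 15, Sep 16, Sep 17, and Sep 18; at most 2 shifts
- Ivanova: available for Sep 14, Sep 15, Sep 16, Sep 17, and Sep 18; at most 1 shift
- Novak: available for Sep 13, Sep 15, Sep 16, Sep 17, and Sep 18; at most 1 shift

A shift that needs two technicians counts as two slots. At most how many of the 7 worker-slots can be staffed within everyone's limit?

6

Total capacity across all technicians is 2+2+1+1 = 6, and 7 slots are needed, so at most 6 can be filled.
An assignment achieving 6: Sep 13→Haddad+Novak, Sep 14→Haddad, Sep 15→Delgado, Sep 16→Delgado, Sep 17→Ivanova.
Loads: Haddad 2/2, Delgado 2/2, Ivanova 1/1, Novak 1/1.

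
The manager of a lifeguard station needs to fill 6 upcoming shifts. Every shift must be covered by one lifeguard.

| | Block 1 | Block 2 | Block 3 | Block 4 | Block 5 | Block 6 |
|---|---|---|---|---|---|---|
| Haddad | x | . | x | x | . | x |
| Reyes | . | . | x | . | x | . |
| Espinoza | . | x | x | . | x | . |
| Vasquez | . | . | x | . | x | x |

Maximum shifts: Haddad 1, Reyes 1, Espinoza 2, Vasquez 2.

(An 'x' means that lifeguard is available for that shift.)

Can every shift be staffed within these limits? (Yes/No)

Total capacity is 6 and 6 slots are needed, so capacity alone doesn't rule it out.
Shifts {Block 1, Block 4} need 2 worker-slots in total, but the lifeguards available for any of those shifts (Haddad) can supply at most 1 among them. So no valid schedule exists.

No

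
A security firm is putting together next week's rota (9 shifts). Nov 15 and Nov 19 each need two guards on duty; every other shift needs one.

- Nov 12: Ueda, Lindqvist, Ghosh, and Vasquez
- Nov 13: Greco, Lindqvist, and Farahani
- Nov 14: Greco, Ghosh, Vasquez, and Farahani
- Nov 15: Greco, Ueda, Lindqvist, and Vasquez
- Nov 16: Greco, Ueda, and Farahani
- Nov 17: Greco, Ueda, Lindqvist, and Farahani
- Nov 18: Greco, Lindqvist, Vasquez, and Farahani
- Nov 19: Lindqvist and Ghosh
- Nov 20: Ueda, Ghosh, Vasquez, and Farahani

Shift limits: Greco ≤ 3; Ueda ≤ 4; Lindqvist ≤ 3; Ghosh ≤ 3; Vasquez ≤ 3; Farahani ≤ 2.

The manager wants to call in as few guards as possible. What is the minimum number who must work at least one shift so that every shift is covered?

11 slots to fill and no one can take more than 4, so at least ⌈11/4⌉ = 3 guards are needed.
Any 3 guards together have capacity at most 4+3+3 = 10 < 11 slots, so 3 can never suffice.
Greco, Ueda, Lindqvist, and Ghosh alone can cover everything: Nov 12→Ueda, Nov 13→Greco, Nov 14→Greco, Nov 15→Ueda+Lindqvist, Nov 16→Greco, Nov 17→Ueda, Nov 18→Lindqvist, Nov 19→Lindqvist+Ghosh, Nov 20→Ueda.

4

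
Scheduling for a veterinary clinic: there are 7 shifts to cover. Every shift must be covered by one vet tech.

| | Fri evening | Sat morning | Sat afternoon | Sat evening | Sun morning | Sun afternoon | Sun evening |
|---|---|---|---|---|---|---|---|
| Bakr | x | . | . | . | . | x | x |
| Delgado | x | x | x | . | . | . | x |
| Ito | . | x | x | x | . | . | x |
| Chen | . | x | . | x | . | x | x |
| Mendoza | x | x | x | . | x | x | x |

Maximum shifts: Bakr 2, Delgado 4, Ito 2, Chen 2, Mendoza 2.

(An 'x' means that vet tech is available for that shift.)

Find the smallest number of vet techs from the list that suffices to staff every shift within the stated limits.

3

7 slots to fill and no one can take more than 4, so at least ⌈7/4⌉ = 2 vet techs are needed.
Any 2 vet techs together have capacity at most 4+2 = 6 < 7 slots, so 2 can never suffice.
Delgado, Ito, and Mendoza alone can cover everything: Fri evening→Delgado, Sat morning→Delgado, Sat afternoon→Delgado, Sat evening→Ito, Sun morning→Mendoza, Sun afternoon→Mendoza, Sun evening→Delgado.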